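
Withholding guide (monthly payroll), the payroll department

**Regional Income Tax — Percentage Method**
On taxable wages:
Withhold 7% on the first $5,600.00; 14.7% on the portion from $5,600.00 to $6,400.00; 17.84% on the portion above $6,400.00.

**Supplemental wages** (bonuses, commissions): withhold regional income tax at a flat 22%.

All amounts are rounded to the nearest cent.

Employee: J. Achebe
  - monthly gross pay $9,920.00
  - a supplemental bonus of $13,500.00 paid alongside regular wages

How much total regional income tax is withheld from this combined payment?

Regional Income Tax: taxable = $9,920.00
  $509.60 + 17.84% × ($9,920.00 − $6,400.00) = $509.60 + 17.84% × $3,520.00 = $1,137.57
Supplemental (22% flat on bonus): 22% × $13,500.00 = $2,970.00
Total regional income tax: $1,137.57 + $2,970.00 = $4,107.57

$4,107.57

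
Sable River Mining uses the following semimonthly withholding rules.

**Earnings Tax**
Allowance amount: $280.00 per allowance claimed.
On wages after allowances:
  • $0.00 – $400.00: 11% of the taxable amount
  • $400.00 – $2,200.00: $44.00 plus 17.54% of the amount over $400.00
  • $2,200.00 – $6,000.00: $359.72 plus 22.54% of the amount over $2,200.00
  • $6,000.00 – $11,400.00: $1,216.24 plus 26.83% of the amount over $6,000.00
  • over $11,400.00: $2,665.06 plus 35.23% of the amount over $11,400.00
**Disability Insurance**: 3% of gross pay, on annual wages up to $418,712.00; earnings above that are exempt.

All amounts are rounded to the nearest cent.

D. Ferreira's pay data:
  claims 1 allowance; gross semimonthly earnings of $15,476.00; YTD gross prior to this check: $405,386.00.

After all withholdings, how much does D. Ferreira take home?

Earnings Tax: taxable = $15,476.00 − 1×$280.00 = $15,196.00
  $2,665.06 + 35.23% × ($15,196.00 − $11,400.00) = $2,665.06 + 35.23% × $3,796.00 = $4,002.39
Disability Insurance: cap $418,712.00 − YTD $405,386.00 = $13,326.00 subject; 3% × $13,326.00 = $399.78
Total withheld: $4,002.39 + $399.78 = $4,402.17
Net pay: $15,476.00 − $4,402.17 = $11,073.83

$11,073.83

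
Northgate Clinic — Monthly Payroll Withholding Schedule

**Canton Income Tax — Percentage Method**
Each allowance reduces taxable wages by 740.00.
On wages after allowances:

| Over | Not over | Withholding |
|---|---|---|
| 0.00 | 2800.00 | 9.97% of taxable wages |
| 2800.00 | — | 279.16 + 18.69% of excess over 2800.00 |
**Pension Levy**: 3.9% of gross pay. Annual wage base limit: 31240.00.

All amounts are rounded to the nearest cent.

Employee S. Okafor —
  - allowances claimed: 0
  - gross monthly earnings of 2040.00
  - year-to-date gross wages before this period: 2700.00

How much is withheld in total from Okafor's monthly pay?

Canton Income Tax: taxable = 2040.00
  9.97% × 2040.00 = 203.39
Pension Levy: 3.9% × 2040.00 = 79.56
Total: 203.39 + 79.56 = 282.95

282.95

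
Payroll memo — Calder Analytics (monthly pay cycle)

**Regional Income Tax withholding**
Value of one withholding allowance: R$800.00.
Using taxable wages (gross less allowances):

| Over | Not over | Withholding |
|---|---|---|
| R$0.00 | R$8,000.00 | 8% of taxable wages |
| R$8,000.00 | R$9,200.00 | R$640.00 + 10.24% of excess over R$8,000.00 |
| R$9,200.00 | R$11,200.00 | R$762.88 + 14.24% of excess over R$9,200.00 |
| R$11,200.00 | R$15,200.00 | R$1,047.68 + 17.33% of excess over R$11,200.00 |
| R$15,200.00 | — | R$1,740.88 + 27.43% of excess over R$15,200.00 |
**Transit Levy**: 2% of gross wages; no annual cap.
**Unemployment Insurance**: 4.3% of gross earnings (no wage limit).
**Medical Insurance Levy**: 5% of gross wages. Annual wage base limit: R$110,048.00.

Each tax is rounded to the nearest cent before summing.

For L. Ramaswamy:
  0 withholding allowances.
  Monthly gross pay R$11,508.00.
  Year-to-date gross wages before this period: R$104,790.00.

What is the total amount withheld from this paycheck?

R$2,088.96

Regional Income Tax: taxable = R$11,508.00
  R$1,047.68 + 17.33% × (R$11,508.00 − R$11,200.00) = R$1,047.68 + 17.33% × R$308.00 = R$1,101.06
Transit Levy: 2% × R$11,508.00 = R$230.16
Unemployment Insurance: 4.3% × R$11,508.00 = R$494.84
Medical Insurance Levy: cap R$110,048.00 − YTD R$104,790.00 = R$5,258.00 subject; 5% × R$5,258.00 = R$262.90
Total: R$1,101.06 + R$230.16 + R$494.84 + R$262.90 = R$2,088.96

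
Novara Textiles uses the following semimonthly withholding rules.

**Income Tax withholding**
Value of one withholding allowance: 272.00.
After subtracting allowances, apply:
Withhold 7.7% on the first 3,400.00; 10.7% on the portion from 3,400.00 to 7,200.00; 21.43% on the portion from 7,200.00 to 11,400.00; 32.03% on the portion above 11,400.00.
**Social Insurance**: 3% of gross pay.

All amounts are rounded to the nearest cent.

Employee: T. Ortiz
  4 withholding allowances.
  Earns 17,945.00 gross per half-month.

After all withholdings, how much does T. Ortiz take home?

14,090.31

Income Tax: taxable = 17,945.00 − 4×272.00 = 16,857.00
  1,568.46 + 32.03% × (16,857.00 − 11,400.00) = 1,568.46 + 32.03% × 5,457.00 = 3,316.34
Social Insurance: 3% × 17,945.00 = 538.35
Total withheld: 3,316.34 + 538.35 = 3,854.69
Net pay: 17,945.00 − 3,854.69 = 14,090.31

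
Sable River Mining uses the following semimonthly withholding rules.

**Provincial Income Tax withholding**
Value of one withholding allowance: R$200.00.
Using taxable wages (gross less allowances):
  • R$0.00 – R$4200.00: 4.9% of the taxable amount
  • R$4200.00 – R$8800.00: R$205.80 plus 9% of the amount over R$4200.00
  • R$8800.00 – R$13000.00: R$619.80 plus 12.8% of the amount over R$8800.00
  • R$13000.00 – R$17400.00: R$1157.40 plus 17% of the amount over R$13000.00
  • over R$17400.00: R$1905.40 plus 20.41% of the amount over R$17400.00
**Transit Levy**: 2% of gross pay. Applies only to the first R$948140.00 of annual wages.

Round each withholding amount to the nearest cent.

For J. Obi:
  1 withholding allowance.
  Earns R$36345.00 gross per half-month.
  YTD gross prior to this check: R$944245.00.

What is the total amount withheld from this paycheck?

Provincial Income Tax: taxable = R$36345.00 − 1×R$200.00 = R$36145.00
  R$1905.40 + 20.41% × (R$36145.00 − R$17400.00) = R$1905.40 + 20.41% × R$18745.00 = R$5731.25
Transit Levy: cap R$948140.00 − YTD R$944245.00 = R$3895.00 subject; 2% × R$3895.00 = R$77.90
Total: R$5731.25 + R$77.90 = R$5809.15

R$5809.15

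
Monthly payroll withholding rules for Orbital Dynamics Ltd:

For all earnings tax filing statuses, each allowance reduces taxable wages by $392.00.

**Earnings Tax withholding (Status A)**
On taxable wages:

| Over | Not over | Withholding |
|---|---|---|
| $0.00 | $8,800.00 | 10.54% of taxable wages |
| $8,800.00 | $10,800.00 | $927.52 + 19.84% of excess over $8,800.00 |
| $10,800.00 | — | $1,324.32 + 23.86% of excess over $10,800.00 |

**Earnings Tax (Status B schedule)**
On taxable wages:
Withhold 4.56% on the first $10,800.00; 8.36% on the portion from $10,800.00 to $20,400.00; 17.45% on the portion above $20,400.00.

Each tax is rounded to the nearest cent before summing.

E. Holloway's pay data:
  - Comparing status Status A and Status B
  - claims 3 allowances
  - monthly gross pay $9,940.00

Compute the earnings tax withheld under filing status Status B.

$399.64

Earnings Tax (Status B): taxable = $9,940.00 − 3×$392.00 = $8,764.00
  4.56% × $8,764.00 = $399.64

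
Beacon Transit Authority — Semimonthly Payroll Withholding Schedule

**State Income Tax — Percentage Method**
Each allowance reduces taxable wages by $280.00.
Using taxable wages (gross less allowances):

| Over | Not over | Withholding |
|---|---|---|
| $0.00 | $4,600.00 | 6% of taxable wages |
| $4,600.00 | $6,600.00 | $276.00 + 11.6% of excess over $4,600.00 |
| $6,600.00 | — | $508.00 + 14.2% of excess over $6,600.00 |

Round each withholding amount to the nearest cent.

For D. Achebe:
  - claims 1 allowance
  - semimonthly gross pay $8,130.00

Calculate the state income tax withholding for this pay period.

$685.50

State Income Tax: taxable = $8,130.00 − 1×$280.00 = $7,850.00
  $508.00 + 14.2% × ($7,850.00 − $6,600.00) = $508.00 + 14.2% × $1,250.00 = $685.50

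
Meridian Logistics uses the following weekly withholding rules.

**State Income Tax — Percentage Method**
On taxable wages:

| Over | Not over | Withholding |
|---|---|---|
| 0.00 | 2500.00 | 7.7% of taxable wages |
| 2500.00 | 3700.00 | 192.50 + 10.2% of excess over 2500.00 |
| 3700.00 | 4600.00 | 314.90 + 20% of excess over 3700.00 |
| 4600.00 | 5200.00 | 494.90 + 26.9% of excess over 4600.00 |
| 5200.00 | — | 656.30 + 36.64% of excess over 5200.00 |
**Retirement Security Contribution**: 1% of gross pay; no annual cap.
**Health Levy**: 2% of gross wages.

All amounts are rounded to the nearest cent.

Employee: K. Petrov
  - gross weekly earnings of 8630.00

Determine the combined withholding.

State Income Tax: taxable = 8630.00
  656.30 + 36.64% × (8630.00 − 5200.00) = 656.30 + 36.64% × 3430.00 = 1913.05
Retirement Security Contribution: 1% × 8630.00 = 86.30
Health Levy: 2% × 8630.00 = 172.60
Total: 1913.05 + 86.30 + 172.60 = 2171.95

2171.95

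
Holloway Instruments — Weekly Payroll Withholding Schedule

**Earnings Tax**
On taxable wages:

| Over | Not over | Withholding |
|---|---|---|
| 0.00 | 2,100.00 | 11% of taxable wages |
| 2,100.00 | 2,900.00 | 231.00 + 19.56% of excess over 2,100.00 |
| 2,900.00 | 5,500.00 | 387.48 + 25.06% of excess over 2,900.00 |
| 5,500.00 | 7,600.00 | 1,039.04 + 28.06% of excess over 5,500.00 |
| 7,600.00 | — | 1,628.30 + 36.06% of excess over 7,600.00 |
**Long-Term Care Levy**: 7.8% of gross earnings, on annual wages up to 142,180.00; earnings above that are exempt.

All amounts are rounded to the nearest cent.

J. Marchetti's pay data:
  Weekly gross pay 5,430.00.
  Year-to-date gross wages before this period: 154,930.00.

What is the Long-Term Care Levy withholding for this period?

0.00

Long-Term Care Levy: YTD 154,930.00 ≥ cap 142,180.00 → 0.00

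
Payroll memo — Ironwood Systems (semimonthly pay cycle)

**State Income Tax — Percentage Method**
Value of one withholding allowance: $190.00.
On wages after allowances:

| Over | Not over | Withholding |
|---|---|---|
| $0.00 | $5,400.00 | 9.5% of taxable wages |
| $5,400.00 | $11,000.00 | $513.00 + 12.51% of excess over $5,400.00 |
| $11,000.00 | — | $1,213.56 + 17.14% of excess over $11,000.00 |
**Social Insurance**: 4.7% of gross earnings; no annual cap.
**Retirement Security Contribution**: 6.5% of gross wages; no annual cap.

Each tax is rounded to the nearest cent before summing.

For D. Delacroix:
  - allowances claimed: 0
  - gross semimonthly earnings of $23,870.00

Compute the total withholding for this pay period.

$6,092.92

State Income Tax: taxable = $23,870.00
  $1,213.56 + 17.14% × ($23,870.00 − $11,000.00) = $1,213.56 + 17.14% × $12,870.00 = $3,419.48
Social Insurance: 4.7% × $23,870.00 = $1,121.89
Retirement Security Contribution: 6.5% × $23,870.00 = $1,551.55
Total: $3,419.48 + $1,121.89 + $1,551.55 = $6,092.92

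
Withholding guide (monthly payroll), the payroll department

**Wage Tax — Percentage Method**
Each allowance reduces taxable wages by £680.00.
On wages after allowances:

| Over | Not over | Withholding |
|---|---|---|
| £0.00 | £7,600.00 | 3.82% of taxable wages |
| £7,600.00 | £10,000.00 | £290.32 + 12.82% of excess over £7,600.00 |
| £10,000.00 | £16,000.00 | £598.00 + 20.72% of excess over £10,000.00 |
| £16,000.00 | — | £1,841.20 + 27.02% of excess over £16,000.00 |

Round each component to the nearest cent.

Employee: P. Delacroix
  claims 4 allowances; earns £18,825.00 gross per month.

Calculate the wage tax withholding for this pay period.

Wage Tax: taxable = £18,825.00 − 4×£680.00 = £16,105.00
  £1,841.20 + 27.02% × (£16,105.00 − £16,000.00) = £1,841.20 + 27.02% × £105.00 = £1,869.57

£1,869.57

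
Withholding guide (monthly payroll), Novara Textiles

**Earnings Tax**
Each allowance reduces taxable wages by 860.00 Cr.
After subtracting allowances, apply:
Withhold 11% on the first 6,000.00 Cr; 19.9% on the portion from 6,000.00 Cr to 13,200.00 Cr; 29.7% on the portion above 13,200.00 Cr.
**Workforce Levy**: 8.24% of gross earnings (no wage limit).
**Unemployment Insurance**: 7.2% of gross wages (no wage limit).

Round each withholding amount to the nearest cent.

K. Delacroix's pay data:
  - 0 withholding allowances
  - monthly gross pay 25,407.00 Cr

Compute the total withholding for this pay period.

9,641.12 Cr

Earnings Tax: taxable = 25,407.00 Cr
  2,092.80 Cr + 29.7% × (25,407.00 Cr − 13,200.00 Cr) = 2,092.80 Cr + 29.7% × 12,207.00 Cr = 5,718.28 Cr
Workforce Levy: 8.24% × 25,407.00 Cr = 2,093.54 Cr
Unemployment Insurance: 7.2% × 25,407.00 Cr = 1,829.30 Cr
Total: 5,718.28 Cr + 2,093.54 Cr + 1,829.30 Cr = 9,641.12 Cr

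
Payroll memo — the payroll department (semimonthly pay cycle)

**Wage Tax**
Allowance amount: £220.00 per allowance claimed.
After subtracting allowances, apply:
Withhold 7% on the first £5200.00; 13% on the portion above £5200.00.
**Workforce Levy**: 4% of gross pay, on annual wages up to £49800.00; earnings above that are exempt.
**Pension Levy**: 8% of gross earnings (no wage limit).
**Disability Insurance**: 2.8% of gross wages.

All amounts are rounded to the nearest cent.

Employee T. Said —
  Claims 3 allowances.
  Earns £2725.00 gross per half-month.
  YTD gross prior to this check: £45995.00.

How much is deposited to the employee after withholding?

£2177.15

Wage Tax: taxable = £2725.00 − 3×£220.00 = £2065.00
  7% × £2065.00 = £144.55
Workforce Levy: 4% × £2725.00 = £109.00
Pension Levy: 8% × £2725.00 = £218.00
Disability Insurance: 2.8% × £2725.00 = £76.30
Total withheld: £144.55 + £109.00 + £218.00 + £76.30 = £547.85
Net pay: £2725.00 − £547.85 = £2177.15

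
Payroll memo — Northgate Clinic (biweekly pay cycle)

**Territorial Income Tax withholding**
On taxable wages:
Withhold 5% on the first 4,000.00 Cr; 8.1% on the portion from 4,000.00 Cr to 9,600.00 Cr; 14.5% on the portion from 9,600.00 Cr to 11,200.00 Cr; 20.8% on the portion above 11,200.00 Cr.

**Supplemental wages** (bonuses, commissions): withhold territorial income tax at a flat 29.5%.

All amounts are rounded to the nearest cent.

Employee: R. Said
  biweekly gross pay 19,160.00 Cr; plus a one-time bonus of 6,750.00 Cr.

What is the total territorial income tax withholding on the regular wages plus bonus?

4,532.53 Cr

Territorial Income Tax: taxable = 19,160.00 Cr
  885.60 Cr + 20.8% × (19,160.00 Cr − 11,200.00 Cr) = 885.60 Cr + 20.8% × 7,960.00 Cr = 2,541.28 Cr
Supplemental (29.5% flat on bonus): 29.5% × 6,750.00 Cr = 1,991.25 Cr
Total territorial income tax: 2,541.28 Cr + 1,991.25 Cr = 4,532.53 Cr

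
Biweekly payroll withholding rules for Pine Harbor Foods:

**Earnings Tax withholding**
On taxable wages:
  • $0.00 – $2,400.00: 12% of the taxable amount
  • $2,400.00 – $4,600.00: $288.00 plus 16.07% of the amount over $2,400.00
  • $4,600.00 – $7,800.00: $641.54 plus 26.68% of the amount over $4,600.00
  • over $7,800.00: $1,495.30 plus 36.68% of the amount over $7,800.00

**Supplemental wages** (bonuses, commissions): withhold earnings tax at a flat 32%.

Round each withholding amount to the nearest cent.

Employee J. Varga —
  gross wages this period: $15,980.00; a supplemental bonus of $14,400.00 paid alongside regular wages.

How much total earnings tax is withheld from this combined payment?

Earnings Tax: taxable = $15,980.00
  $1,495.30 + 36.68% × ($15,980.00 − $7,800.00) = $1,495.30 + 36.68% × $8,180.00 = $4,495.72
Supplemental (32% flat on bonus): 32% × $14,400.00 = $4,608.00
Total earnings tax: $4,495.72 + $4,608.00 = $9,103.72

$9,103.72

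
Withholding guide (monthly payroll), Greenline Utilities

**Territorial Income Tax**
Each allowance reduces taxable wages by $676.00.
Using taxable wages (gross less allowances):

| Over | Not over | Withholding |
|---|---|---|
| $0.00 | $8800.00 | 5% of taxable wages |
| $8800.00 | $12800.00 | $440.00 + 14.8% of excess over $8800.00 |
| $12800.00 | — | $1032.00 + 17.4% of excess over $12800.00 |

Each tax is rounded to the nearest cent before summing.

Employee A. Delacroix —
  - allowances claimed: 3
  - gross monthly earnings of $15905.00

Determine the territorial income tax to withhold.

Territorial Income Tax: taxable = $15905.00 − 3×$676.00 = $13877.00
  $1032.00 + 17.4% × ($13877.00 − $12800.00) = $1032.00 + 17.4% × $1077.00 = $1219.40

$1219.40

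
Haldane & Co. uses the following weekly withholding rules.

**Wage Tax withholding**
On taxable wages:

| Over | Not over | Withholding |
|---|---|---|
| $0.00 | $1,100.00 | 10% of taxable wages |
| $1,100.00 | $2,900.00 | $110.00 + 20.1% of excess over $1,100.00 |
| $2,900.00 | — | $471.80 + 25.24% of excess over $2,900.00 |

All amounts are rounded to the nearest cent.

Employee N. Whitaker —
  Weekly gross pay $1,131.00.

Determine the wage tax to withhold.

$116.23

Wage Tax: taxable = $1,131.00
  $110.00 + 20.1% × ($1,131.00 − $1,100.00) = $110.00 + 20.1% × $31.00 = $116.23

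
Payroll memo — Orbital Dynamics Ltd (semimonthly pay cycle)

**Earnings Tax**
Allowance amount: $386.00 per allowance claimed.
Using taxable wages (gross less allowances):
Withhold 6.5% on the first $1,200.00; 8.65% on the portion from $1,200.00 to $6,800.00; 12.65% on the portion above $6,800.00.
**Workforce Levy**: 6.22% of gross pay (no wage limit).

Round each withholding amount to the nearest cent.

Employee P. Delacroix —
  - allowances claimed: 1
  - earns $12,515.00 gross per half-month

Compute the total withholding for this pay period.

Earnings Tax: taxable = $12,515.00 − 1×$386.00 = $12,129.00
  $562.40 + 12.65% × ($12,129.00 − $6,800.00) = $562.40 + 12.65% × $5,329.00 = $1,236.52
Workforce Levy: 6.22% × $12,515.00 = $778.43
Total: $1,236.52 + $778.43 = $2,014.95

$2,014.95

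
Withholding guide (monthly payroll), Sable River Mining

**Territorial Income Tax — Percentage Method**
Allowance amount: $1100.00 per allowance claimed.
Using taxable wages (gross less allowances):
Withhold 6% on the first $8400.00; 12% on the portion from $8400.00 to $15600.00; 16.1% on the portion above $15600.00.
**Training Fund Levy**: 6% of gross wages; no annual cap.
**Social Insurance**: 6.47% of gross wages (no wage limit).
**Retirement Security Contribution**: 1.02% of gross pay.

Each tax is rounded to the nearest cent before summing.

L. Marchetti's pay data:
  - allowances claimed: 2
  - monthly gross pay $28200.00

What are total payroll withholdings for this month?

Territorial Income Tax: taxable = $28200.00 − 2×$1100.00 = $26000.00
  $1368.00 + 16.1% × ($26000.00 − $15600.00) = $1368.00 + 16.1% × $10400.00 = $3042.40
Training Fund Levy: 6% × $28200.00 = $1692.00
Social Insurance: 6.47% × $28200.00 = $1824.54
Retirement Security Contribution: 1.02% × $28200.00 = $287.64
Total: $3042.40 + $1692.00 + $1824.54 + $287.64 = $6846.58

$6846.58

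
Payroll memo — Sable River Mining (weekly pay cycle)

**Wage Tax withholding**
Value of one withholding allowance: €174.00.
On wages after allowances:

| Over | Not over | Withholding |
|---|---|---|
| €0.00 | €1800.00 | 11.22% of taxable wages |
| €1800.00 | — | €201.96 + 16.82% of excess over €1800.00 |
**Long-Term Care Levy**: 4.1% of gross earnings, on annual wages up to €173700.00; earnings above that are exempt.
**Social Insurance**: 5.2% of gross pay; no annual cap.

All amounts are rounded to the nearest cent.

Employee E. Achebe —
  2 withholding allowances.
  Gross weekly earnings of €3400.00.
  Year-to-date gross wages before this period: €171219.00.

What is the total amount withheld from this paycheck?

€691.07

Wage Tax: taxable = €3400.00 − 2×€174.00 = €3052.00
  €201.96 + 16.82% × (€3052.00 − €1800.00) = €201.96 + 16.82% × €1252.00 = €412.55
Long-Term Care Levy: cap €173700.00 − YTD €171219.00 = €2481.00 subject; 4.1% × €2481.00 = €101.72
Social Insurance: 5.2% × €3400.00 = €176.80
Total: €412.55 + €101.72 + €176.80 = €691.07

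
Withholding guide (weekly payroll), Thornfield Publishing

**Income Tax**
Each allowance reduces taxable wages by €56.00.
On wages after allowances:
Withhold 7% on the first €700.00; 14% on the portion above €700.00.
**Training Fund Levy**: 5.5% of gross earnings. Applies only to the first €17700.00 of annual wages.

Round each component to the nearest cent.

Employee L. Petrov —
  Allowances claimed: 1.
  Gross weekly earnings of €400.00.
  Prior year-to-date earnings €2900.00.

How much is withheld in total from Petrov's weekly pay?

Income Tax: taxable = €400.00 − 1×€56.00 = €344.00
  7% × €344.00 = €24.08
Training Fund Levy: 5.5% × €400.00 = €22.00
Total: €24.08 + €22.00 = €46.08

€46.08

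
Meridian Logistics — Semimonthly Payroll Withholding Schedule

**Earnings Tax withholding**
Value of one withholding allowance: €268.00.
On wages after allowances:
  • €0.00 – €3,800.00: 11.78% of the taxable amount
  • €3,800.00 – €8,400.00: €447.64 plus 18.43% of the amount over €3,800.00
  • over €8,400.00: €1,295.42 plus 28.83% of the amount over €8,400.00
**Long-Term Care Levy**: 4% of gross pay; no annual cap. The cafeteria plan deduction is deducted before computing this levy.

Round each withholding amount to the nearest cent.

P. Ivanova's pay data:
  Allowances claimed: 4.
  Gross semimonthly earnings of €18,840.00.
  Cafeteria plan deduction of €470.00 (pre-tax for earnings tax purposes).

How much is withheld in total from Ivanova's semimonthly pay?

Earnings Tax: taxable = €18,840.00 − €470.00 − 4×€268.00 = €17,298.00
  €1,295.42 + 28.83% × (€17,298.00 − €8,400.00) = €1,295.42 + 28.83% × €8,898.00 = €3,860.71
Long-Term Care Levy: 4% × €18,370.00 = €734.80
Total: €3,860.71 + €734.80 = €4,595.51

€4,595.51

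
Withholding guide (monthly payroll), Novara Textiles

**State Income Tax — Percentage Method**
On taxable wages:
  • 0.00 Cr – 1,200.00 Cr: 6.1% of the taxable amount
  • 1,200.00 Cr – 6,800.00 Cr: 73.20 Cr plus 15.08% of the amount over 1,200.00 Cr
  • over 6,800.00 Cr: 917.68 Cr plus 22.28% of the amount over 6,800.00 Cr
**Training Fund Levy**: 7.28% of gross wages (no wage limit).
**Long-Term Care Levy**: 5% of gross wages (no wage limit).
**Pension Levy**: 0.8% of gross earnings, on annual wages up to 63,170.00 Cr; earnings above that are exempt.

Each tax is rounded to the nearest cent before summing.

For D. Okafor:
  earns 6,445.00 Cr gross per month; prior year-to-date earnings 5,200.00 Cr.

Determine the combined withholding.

1,707.16 Cr

State Income Tax: taxable = 6,445.00 Cr
  73.20 Cr + 15.08% × (6,445.00 Cr − 1,200.00 Cr) = 73.20 Cr + 15.08% × 5,245.00 Cr = 864.15 Cr
Training Fund Levy: 7.28% × 6,445.00 Cr = 469.20 Cr
Long-Term Care Levy: 5% × 6,445.00 Cr = 322.25 Cr
Pension Levy: 0.8% × 6,445.00 Cr = 51.56 Cr
Total: 864.15 Cr + 469.20 Cr + 322.25 Cr + 51.56 Cr = 1,707.16 Cr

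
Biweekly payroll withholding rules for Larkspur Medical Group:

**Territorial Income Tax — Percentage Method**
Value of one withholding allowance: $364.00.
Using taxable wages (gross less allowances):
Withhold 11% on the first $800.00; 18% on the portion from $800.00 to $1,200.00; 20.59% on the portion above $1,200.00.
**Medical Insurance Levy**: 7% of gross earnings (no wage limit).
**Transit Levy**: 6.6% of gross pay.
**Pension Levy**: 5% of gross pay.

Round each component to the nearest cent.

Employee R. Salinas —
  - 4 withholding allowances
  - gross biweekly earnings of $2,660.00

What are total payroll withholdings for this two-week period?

Territorial Income Tax: taxable = $2,660.00 − 4×$364.00 = $1,204.00
  $160.00 + 20.59% × ($1,204.00 − $1,200.00) = $160.00 + 20.59% × $4.00 = $160.82
Medical Insurance Levy: 7% × $2,660.00 = $186.20
Transit Levy: 6.6% × $2,660.00 = $175.56
Pension Levy: 5% × $2,660.00 = $133.00
Total: $160.82 + $186.20 + $175.56 + $133.00 = $655.58

$655.58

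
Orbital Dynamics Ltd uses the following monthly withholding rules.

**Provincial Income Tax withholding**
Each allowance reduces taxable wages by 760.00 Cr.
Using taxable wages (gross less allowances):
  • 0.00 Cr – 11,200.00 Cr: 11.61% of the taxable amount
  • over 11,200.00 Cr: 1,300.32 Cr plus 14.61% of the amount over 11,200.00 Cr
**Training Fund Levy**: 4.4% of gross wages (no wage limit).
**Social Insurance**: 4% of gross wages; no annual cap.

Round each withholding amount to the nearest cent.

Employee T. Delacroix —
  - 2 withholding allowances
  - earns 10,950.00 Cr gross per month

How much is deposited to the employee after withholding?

Provincial Income Tax: taxable = 10,950.00 Cr − 2×760.00 Cr = 9,430.00 Cr
  11.61% × 9,430.00 Cr = 1,094.82 Cr
Training Fund Levy: 4.4% × 10,950.00 Cr = 481.80 Cr
Social Insurance: 4% × 10,950.00 Cr = 438.00 Cr
Total withheld: 1,094.82 Cr + 481.80 Cr + 438.00 Cr = 2,014.62 Cr
Net pay: 10,950.00 Cr − 2,014.62 Cr = 8,935.38 Cr

8,935.38 Cr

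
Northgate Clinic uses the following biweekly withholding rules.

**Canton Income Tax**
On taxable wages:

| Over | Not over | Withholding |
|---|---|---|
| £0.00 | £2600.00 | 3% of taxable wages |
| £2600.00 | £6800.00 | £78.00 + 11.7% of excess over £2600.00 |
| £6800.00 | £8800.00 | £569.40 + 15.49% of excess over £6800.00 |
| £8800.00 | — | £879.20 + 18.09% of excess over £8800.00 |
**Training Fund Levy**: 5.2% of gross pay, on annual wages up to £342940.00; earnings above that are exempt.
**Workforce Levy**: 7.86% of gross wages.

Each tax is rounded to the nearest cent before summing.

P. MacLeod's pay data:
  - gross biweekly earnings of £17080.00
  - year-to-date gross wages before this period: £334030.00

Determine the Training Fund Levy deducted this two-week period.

£463.32

Training Fund Levy: cap £342940.00 − YTD £334030.00 = £8910.00 subject; 5.2% × £8910.00 = £463.32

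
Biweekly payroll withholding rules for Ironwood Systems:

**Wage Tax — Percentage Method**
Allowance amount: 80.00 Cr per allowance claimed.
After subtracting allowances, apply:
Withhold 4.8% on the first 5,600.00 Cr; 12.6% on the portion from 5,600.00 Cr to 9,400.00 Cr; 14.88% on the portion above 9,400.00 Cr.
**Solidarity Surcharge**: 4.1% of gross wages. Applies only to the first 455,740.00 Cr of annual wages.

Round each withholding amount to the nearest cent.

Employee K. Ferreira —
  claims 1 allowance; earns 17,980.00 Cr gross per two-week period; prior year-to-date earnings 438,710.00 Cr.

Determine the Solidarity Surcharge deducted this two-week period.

698.23 Cr

Solidarity Surcharge: cap 455,740.00 Cr − YTD 438,710.00 Cr = 17,030.00 Cr subject; 4.1% × 17,030.00 Cr = 698.23 Cr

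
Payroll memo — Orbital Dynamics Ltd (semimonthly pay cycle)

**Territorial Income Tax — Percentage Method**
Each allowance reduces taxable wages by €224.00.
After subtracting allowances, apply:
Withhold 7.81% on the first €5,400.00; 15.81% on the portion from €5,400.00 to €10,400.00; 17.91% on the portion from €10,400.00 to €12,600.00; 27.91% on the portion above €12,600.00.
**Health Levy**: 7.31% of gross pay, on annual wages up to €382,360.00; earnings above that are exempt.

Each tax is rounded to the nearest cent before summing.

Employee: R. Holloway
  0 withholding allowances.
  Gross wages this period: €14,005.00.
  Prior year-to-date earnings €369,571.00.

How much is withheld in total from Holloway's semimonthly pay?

Territorial Income Tax: taxable = €14,005.00
  €1,606.26 + 27.91% × (€14,005.00 − €12,600.00) = €1,606.26 + 27.91% × €1,405.00 = €1,998.40
Health Levy: cap €382,360.00 − YTD €369,571.00 = €12,789.00 subject; 7.31% × €12,789.00 = €934.88
Total: €1,998.40 + €934.88 = €2,933.28

€2,933.28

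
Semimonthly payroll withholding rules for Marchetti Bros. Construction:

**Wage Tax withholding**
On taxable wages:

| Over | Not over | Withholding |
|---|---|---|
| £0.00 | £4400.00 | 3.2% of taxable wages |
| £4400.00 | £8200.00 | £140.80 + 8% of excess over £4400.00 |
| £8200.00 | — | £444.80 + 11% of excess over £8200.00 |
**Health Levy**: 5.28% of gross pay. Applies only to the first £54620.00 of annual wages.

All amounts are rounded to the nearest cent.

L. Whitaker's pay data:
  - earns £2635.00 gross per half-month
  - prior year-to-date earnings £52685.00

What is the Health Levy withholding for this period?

£102.17

Health Levy: cap £54620.00 − YTD £52685.00 = £1935.00 subject; 5.28% × £1935.00 = £102.17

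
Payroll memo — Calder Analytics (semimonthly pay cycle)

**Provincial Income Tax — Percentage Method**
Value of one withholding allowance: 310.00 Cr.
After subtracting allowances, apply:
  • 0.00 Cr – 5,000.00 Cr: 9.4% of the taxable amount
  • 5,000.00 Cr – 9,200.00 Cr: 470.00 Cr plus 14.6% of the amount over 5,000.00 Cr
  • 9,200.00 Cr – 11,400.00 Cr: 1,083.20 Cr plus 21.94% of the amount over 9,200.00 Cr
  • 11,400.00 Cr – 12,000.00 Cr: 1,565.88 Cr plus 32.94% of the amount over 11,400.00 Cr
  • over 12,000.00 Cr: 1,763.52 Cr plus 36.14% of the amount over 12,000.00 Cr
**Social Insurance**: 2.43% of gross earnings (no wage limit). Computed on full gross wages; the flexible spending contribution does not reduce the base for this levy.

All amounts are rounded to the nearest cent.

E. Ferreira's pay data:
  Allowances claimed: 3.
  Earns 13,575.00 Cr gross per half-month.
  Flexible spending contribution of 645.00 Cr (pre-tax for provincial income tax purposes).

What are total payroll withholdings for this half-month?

2,093.39 Cr

Provincial Income Tax: taxable = 13,575.00 Cr − 645.00 Cr − 3×310.00 Cr = 12,000.00 Cr
  1,565.88 Cr + 32.94% × (12,000.00 Cr − 11,400.00 Cr) = 1,565.88 Cr + 32.94% × 600.00 Cr = 1,763.52 Cr
Social Insurance: 2.43% × 13,575.00 Cr = 329.87 Cr
Total: 1,763.52 Cr + 329.87 Cr = 2,093.39 Cr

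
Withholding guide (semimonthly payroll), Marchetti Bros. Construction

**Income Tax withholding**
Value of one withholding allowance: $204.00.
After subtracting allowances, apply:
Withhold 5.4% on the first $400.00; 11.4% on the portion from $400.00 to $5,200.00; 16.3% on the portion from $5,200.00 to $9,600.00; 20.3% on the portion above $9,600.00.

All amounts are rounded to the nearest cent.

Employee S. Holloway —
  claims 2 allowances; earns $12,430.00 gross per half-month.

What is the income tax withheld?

Income Tax: taxable = $12,430.00 − 2×$204.00 = $12,022.00
  $1,286.00 + 20.3% × ($12,022.00 − $9,600.00) = $1,286.00 + 20.3% × $2,422.00 = $1,777.67

$1,777.67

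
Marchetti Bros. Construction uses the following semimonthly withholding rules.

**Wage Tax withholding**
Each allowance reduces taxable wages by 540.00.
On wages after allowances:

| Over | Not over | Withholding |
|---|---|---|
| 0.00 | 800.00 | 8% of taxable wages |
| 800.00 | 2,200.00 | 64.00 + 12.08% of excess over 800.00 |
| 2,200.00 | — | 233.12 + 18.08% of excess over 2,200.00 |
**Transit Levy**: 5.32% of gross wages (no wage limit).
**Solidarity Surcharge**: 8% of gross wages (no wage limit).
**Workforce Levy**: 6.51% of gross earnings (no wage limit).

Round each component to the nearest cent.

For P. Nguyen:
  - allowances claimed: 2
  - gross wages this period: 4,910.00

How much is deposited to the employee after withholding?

Wage Tax: taxable = 4,910.00 − 2×540.00 = 3,830.00
  233.12 + 18.08% × (3,830.00 − 2,200.00) = 233.12 + 18.08% × 1,630.00 = 527.82
Transit Levy: 5.32% × 4,910.00 = 261.21
Solidarity Surcharge: 8% × 4,910.00 = 392.80
Workforce Levy: 6.51% × 4,910.00 = 319.64
Total withheld: 527.82 + 261.21 + 392.80 + 319.64 = 1,501.47
Net pay: 4,910.00 − 1,501.47 = 3,408.53

3,408.53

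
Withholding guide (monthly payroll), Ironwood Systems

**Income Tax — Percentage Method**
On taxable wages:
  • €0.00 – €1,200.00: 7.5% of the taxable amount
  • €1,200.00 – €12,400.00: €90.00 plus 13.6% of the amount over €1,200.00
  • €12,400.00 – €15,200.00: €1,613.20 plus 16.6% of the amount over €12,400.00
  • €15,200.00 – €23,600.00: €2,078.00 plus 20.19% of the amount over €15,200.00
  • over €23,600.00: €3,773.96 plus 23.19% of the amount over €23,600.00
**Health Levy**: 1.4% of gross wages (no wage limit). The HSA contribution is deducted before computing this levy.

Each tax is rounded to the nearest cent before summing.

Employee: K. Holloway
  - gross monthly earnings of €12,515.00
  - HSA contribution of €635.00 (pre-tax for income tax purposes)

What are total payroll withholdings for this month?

Income Tax: taxable = €12,515.00 − €635.00 = €11,880.00
  €90.00 + 13.6% × (€11,880.00 − €1,200.00) = €90.00 + 13.6% × €10,680.00 = €1,542.48
Health Levy: 1.4% × €11,880.00 = €166.32
Total: €1,542.48 + €166.32 = €1,708.80

€1,708.80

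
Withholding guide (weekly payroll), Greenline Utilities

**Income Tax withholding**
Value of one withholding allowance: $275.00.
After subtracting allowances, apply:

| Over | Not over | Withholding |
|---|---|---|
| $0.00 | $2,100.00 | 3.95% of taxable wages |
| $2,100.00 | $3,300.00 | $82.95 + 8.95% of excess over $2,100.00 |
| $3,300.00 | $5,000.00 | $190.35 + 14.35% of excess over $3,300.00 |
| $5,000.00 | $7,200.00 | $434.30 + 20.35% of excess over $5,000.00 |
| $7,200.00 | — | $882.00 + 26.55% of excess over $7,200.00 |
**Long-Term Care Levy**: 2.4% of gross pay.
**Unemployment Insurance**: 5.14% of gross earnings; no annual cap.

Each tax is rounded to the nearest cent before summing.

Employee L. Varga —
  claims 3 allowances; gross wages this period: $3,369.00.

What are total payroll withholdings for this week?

Income Tax: taxable = $3,369.00 − 3×$275.00 = $2,544.00
  $82.95 + 8.95% × ($2,544.00 − $2,100.00) = $82.95 + 8.95% × $444.00 = $122.69
Long-Term Care Levy: 2.4% × $3,369.00 = $80.86
Unemployment Insurance: 5.14% × $3,369.00 = $173.17
Total: $122.69 + $80.86 + $173.17 = $376.72

$376.72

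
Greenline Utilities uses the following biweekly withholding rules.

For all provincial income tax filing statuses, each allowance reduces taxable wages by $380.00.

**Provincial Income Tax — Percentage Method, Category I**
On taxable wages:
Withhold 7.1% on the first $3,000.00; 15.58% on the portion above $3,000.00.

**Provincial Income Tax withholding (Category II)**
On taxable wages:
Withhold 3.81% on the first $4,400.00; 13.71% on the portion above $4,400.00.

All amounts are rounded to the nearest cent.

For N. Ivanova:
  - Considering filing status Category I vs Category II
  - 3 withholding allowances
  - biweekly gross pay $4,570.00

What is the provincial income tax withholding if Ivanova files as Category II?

$130.68

Provincial Income Tax (Category II): taxable = $4,570.00 − 3×$380.00 = $3,430.00
  3.81% × $3,430.00 = $130.68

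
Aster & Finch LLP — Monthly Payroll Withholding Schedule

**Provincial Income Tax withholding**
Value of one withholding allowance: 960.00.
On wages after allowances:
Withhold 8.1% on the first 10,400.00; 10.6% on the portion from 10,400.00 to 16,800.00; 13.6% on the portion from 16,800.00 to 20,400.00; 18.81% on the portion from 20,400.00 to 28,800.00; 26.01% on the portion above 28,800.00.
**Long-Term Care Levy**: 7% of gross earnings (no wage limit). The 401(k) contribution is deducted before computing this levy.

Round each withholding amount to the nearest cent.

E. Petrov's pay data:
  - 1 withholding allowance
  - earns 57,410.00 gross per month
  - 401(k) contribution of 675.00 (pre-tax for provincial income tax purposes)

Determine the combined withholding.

14,578.09

Provincial Income Tax: taxable = 57,410.00 − 675.00 − 1×960.00 = 55,775.00
  3,590.44 + 26.01% × (55,775.00 − 28,800.00) = 3,590.44 + 26.01% × 26,975.00 = 10,606.64
Long-Term Care Levy: 7% × 56,735.00 = 3,971.45
Total: 10,606.64 + 3,971.45 = 14,578.09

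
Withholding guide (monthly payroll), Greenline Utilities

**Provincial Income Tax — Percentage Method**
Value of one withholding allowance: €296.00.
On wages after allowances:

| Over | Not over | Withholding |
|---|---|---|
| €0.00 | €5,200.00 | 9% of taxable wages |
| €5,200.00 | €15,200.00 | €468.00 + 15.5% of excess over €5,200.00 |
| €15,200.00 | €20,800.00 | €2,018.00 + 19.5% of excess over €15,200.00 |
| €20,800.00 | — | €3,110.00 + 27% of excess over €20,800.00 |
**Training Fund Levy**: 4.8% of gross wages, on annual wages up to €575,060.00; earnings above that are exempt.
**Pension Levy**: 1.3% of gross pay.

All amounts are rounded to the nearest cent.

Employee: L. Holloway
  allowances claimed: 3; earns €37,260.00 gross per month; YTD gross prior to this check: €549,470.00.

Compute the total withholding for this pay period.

€9,027.14

Provincial Income Tax: taxable = €37,260.00 − 3×€296.00 = €36,372.00
  €3,110.00 + 27% × (€36,372.00 − €20,800.00) = €3,110.00 + 27% × €15,572.00 = €7,314.44
Training Fund Levy: cap €575,060.00 − YTD €549,470.00 = €25,590.00 subject; 4.8% × €25,590.00 = €1,228.32
Pension Levy: 1.3% × €37,260.00 = €484.38
Total: €7,314.44 + €1,228.32 + €484.38 = €9,027.14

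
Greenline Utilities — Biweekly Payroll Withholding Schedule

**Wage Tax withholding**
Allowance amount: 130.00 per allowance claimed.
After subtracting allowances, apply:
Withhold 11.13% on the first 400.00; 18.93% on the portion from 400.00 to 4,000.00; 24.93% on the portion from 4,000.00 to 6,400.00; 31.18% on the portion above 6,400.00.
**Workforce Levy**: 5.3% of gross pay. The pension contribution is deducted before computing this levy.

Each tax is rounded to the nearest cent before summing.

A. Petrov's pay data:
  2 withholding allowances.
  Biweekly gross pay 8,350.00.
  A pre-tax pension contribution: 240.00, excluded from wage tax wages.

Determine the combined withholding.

2,206.26

Wage Tax: taxable = 8,350.00 − 240.00 − 2×130.00 = 7,850.00
  1,324.32 + 31.18% × (7,850.00 − 6,400.00) = 1,324.32 + 31.18% × 1,450.00 = 1,776.43
Workforce Levy: 5.3% × 8,110.00 = 429.83
Total: 1,776.43 + 429.83 = 2,206.26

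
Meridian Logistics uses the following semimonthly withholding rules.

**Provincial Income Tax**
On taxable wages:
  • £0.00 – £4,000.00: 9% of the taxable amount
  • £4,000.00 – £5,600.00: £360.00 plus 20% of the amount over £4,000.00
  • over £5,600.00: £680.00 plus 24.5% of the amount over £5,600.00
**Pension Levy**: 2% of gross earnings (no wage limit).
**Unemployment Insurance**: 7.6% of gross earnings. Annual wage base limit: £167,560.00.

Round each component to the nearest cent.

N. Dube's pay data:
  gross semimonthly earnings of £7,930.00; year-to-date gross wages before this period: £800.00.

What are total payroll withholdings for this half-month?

Provincial Income Tax: taxable = £7,930.00
  £680.00 + 24.5% × (£7,930.00 − £5,600.00) = £680.00 + 24.5% × £2,330.00 = £1,250.85
Pension Levy: 2% × £7,930.00 = £158.60
Unemployment Insurance: 7.6% × £7,930.00 = £602.68
Total: £1,250.85 + £158.60 + £602.68 = £2,012.13

£2,012.13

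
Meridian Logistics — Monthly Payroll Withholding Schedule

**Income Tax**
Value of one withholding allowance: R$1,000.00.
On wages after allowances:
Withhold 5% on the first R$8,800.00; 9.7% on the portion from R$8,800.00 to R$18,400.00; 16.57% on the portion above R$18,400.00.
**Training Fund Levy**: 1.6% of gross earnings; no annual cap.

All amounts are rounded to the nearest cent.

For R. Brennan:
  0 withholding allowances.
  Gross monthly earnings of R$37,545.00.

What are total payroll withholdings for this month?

R$5,144.25

Income Tax: taxable = R$37,545.00
  R$1,371.20 + 16.57% × (R$37,545.00 − R$18,400.00) = R$1,371.20 + 16.57% × R$19,145.00 = R$4,543.53
Training Fund Levy: 1.6% × R$37,545.00 = R$600.72
Total: R$4,543.53 + R$600.72 = R$5,144.25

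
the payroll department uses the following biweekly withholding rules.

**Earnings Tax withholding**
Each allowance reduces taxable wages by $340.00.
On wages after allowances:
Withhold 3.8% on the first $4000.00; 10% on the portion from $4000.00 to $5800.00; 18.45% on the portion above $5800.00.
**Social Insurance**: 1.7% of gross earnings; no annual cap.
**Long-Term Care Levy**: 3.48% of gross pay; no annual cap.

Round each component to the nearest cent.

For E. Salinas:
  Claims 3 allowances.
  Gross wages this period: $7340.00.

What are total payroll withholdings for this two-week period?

Earnings Tax: taxable = $7340.00 − 3×$340.00 = $6320.00
  $332.00 + 18.45% × ($6320.00 − $5800.00) = $332.00 + 18.45% × $520.00 = $427.94
Social Insurance: 1.7% × $7340.00 = $124.78
Long-Term Care Levy: 3.48% × $7340.00 = $255.43
Total: $427.94 + $124.78 + $255.43 = $808.15

$808.15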